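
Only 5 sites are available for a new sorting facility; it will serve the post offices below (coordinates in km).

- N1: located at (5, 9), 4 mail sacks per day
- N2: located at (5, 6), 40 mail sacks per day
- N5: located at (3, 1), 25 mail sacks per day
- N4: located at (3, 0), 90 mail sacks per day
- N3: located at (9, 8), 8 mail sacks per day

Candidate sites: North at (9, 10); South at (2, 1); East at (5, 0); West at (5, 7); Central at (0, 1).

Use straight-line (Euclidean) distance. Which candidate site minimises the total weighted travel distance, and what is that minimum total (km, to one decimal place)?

South, total 498.9 km

Total weighted distance at each candidate:
  North (9, 10): total = 1578.8
  South (2, 1): total = 498.9
  East (5, 0): total = 583.5
  West (5, 7): total = 894.3
  Central (0, 1): total = 771.4
Minimum is at South with total 498.9 km.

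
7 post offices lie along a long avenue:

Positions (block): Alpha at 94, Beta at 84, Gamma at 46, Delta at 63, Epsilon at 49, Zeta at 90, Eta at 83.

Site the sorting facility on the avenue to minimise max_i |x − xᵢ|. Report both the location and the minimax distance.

location 70, max distance 24

The 1-center on a line is the midpoint of the two extreme points: leftmost at 46, rightmost at 94.
Optimal location = (46 + 94)/2 = 70; maximum distance = (94 − 46)/2 = 24.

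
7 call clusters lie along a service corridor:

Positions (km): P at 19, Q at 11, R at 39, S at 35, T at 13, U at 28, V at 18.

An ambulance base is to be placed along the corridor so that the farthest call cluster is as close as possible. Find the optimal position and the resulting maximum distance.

location 25, max distance 14

The 1-center on a line is the midpoint of the two extreme points: leftmost at 11, rightmost at 39.
Optimal location = (11 + 39)/2 = 25; maximum distance = (39 − 11)/2 = 14.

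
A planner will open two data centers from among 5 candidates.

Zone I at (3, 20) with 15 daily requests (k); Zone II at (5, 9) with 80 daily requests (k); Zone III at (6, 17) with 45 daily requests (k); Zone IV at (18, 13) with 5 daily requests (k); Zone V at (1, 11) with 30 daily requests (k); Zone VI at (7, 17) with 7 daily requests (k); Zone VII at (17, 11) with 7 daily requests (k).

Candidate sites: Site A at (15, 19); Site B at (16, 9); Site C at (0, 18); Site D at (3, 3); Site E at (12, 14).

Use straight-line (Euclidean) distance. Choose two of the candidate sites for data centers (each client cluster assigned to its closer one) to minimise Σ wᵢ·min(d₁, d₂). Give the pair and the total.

Evaluate every pair (each demand assigned to the nearer of the two):
  {Site C, Site D}: total = 1298.4
  {Site D, Site E}: total = 1329.5
  {Site C, Site E}: total = 1340.2
  {Site B, Site C}: total = 1451.1
  {Site A, Site D}: total = 1497.8
  {Site A, Site C}: total = 1504.4
  {Site B, Site E}: total = 1573.2
  {Site A, Site E}: total = 1606.4
  {Site B, Site D}: total = 1706.9
  {Site A, Site B}: total = 2025.2
Best pair: {Site C, Site D} with total 1298.4.

{Site C, Site D}, total 1298.4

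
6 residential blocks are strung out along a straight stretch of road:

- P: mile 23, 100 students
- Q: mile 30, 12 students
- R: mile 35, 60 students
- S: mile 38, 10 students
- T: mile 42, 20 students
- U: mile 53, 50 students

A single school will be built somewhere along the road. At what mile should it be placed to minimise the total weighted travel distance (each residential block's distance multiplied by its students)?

x = 35

For a sum of weighted absolute distances on a line, the optimum is the weighted median (not the mean). Total weight W = 252; half-weight = 126.
Sort by position and accumulate weight:
  mile 23 (P, w=100) → cum 100
  mile 30 (Q, w=12) → cum 112
  mile 35 (R, w=60) → cum 172  ≥ 126 → median here
  mile 38 (S, w=10) → cum 182
  mile 42 (T, w=20) → cum 202
  mile 53 (U, w=50) → cum 252
Optimal location: mile 35.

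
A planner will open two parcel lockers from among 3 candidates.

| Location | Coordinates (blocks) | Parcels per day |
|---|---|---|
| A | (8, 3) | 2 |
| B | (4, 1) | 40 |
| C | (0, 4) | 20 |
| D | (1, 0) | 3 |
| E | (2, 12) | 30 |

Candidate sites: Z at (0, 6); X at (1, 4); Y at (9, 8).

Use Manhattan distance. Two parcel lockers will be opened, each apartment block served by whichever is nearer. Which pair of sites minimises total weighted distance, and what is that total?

Evaluate every pair (each demand assigned to the nearer of the two):
  {Z, X}: total = 528
  {X, Y}: total = 554
  {Z, Y}: total = 673
Best pair: {Z, X} with total 528.

{Z, X}, total 528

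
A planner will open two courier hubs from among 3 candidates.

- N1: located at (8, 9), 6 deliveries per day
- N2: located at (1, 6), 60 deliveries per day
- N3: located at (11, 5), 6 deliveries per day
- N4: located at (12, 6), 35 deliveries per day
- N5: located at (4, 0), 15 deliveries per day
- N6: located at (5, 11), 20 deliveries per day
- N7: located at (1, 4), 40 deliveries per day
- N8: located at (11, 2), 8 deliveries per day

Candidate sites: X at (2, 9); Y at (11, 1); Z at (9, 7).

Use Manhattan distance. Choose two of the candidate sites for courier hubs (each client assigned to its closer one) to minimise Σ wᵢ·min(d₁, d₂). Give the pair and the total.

Evaluate every pair (each demand assigned to the nearer of the two):
  {X, Y}: total = 978
  {X, Z}: total = 983
  {Y, Z}: total = 1450
Best pair: {X, Y} with total 978.

{X, Y}, total 978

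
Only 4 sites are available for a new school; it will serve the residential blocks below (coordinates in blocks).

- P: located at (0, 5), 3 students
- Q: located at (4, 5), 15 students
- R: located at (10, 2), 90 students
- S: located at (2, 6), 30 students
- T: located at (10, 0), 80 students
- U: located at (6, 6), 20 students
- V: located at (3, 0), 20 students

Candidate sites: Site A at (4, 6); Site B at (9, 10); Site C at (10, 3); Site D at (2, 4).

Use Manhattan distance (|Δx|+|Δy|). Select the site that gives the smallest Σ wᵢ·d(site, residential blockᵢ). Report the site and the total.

Site C, total 1156 blocks

Total weighted distance at each candidate:
  Site A (4, 6): total = 2130
  Site B (9, 10): total = 2672
  Site C (10, 3): total = 1156
  Site D (2, 4): total = 2194
Minimum is at Site C with total 1156 blocks.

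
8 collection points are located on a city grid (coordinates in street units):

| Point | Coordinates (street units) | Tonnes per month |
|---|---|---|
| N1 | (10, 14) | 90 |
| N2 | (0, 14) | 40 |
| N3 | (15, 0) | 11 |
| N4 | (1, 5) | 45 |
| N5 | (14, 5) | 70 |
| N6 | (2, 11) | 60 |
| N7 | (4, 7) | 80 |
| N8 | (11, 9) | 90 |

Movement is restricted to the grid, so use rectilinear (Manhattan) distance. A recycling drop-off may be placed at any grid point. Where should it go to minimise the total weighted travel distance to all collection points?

Manhattan distance separates: Σwᵢ(|x−xᵢ|+|y−yᵢ|) = Σwᵢ|x−xᵢ| + Σwᵢ|y−yᵢ|, so x and y are optimised independently as 1-D weighted medians.
Total weight W = 486; half = 243.
x-coordinate, sorted with cumulative weight:
  x=0 (N2, w=40) cum 40
  x=1 (N4, w=45) cum 85
  x=2 (N6, w=60) cum 145
  x=4 (N7, w=80) cum 225
  x=10 (N1, w=90) cum 315  ← median
  x=11 (N8, w=90) cum 405
  x=14 (N5, w=70) cum 475
  x=15 (N3, w=11) cum 486
⇒ x* = 10
y-coordinate, sorted with cumulative weight:
  y=0 (N3, w=11) cum 11
  y=5 (N4, w=45) cum 56
  y=5 (N5, w=70) cum 126
  y=7 (N7, w=80) cum 206
  y=9 (N8, w=90) cum 296  ← median
  y=11 (N6, w=60) cum 356
  y=14 (N1, w=90) cum 446
  y=14 (N2, w=40) cum 486
⇒ y* = 9

(10, 9)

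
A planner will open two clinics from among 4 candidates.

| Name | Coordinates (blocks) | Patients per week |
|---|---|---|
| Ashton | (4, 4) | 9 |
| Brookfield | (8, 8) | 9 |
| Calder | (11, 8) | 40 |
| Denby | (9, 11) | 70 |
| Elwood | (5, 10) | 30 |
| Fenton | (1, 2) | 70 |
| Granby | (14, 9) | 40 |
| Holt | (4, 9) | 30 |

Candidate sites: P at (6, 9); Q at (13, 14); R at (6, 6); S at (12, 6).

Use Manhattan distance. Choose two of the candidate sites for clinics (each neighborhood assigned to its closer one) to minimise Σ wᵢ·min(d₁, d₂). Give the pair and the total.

{P, S}, total 1720

Evaluate every pair (each demand assigned to the nearer of the two):
  {P, S}: total = 1720
  {P, R}: total = 1723
  {P, Q}: total = 1880
  {R, S}: total = 1882
  {Q, R}: total = 2012
  {Q, S}: total = 2664
Best pair: {P, S} with total 1720.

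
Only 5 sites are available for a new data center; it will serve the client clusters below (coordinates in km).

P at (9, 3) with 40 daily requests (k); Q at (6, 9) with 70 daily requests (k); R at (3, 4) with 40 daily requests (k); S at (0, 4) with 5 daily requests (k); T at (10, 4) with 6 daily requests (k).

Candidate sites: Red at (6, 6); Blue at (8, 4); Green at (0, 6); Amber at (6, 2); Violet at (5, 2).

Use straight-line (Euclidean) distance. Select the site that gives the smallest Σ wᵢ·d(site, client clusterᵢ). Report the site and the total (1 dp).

Total weighted distance at each candidate:
  Red (6, 6): total = 582.4
  Blue (8, 4): total = 685.5
  Green (0, 6): total = 1064.5
  Amber (6, 2): total = 819.2
  Violet (5, 2): total = 832.3
Minimum is at Red with total 582.4 km.

Red, total 582.4 km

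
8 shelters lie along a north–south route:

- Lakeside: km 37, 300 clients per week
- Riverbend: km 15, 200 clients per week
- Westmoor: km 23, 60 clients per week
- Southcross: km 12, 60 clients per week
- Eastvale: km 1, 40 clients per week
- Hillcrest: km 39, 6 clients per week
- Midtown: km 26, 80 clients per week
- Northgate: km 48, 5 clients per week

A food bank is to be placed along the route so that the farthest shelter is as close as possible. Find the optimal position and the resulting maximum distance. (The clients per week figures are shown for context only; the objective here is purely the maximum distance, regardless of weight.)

The 1-center on a line is the midpoint of the two extreme points: leftmost at 1, rightmost at 48.
Optimal location = (1 + 48)/2 = 24.5; maximum distance = (48 − 1)/2 = 23.5.

location 24.5, max distance 23.5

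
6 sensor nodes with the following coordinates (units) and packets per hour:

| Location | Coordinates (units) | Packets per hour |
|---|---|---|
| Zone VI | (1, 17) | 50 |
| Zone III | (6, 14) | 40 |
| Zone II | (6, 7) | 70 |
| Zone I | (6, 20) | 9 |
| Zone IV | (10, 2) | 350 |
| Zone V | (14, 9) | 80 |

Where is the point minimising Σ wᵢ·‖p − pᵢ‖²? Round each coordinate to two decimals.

The minimiser of Σwᵢ‖p−pᵢ‖² is the weighted centroid p* = (Σwᵢpᵢ)/(Σwᵢ).
Σwᵢ = 599.
Σwᵢxᵢ = 50·1 + 40·6 + 70·6 + 9·6 + 350·10 + 80·14 = 5384.
Σwᵢyᵢ = 50·17 + 40·14 + 70·7 + 9·20 + 350·2 + 80·9 = 3500.
x* = 5384/599 = 8.99, y* = 3500/599 = 5.84.

(8.99, 5.84)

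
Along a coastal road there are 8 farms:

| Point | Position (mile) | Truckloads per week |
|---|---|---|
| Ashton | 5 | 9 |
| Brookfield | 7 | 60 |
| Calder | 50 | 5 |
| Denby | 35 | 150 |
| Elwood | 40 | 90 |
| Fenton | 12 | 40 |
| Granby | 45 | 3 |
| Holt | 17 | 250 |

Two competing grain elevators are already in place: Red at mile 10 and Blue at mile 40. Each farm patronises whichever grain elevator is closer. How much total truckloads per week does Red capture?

The indifferent point is the midpoint (10+40)/2 = 25; farms left of it (closer to Red at 10) go to Red, those right go to Blue.
  Ashton at 5 (w=9) → Red
  Brookfield at 7 (w=60) → Red
  Fenton at 12 (w=40) → Red
  Holt at 17 (w=250) → Red
  Denby at 35 (w=150) → Blue
  Elwood at 40 (w=90) → Blue
  Granby at 45 (w=3) → Blue
  Calder at 50 (w=5) → Blue
Red captures 359; Blue captures 248.

359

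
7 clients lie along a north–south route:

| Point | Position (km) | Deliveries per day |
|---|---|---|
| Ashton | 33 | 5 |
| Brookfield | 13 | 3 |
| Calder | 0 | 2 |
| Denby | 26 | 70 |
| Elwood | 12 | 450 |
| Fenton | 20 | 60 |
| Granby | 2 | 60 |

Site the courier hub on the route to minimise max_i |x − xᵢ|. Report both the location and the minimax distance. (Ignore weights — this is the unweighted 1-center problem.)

location 16.5, max distance 16.5

The 1-center on a line is the midpoint of the two extreme points: leftmost at 0, rightmost at 33.
Optimal location = (0 + 33)/2 = 16.5; maximum distance = (33 − 0)/2 = 16.5.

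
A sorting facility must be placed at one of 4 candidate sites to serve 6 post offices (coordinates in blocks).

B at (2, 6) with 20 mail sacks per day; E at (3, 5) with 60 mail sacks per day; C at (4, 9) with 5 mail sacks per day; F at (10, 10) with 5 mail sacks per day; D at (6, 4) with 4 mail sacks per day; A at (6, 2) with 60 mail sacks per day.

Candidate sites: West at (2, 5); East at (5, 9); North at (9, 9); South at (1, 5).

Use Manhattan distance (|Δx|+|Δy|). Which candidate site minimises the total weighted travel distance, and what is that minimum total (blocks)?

West, total 615 blocks

Total weighted distance at each candidate:
  West (2, 5): total = 615
  East (5, 9): total = 1019
  North (9, 9): total = 1467
  South (1, 5): total = 769
Minimum is at West with total 615 blocks.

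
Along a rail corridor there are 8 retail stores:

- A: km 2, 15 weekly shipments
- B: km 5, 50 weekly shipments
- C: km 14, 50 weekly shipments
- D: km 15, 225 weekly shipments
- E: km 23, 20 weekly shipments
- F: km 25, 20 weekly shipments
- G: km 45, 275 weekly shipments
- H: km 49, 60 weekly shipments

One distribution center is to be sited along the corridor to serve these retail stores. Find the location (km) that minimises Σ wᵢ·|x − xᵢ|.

x = 23

For a sum of weighted absolute distances on a line, the optimum is the weighted median (not the mean). Total weight W = 715; half-weight = 357.5.
Sort by position and accumulate weight:
  km 2 (A, w=15) → cum 15
  km 5 (B, w=50) → cum 65
  km 14 (C, w=50) → cum 115
  km 15 (D, w=225) → cum 340
  km 23 (E, w=20) → cum 360  ≥ 357.5 → median here
  km 25 (F, w=20) → cum 380
  km 45 (G, w=275) → cum 655
  km 49 (H, w=60) → cum 715
Optimal location: km 23.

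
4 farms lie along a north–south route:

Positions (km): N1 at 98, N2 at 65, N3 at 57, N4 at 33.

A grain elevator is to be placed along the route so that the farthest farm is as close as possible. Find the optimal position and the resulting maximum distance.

The 1-center on a line is the midpoint of the two extreme points: leftmost at 33, rightmost at 98.
Optimal location = (33 + 98)/2 = 65.5; maximum distance = (98 − 33)/2 = 32.5.

location 65.5, max distance 32.5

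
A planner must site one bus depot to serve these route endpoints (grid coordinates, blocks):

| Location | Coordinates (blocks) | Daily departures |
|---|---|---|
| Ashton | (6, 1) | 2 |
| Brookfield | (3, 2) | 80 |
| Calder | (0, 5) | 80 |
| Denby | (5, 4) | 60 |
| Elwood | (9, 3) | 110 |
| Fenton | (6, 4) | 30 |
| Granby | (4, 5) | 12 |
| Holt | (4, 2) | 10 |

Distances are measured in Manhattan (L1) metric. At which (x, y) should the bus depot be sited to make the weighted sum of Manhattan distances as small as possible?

(5, 3)

Manhattan distance separates: Σwᵢ(|x−xᵢ|+|y−yᵢ|) = Σwᵢ|x−xᵢ| + Σwᵢ|y−yᵢ|, so x and y are optimised independently as 1-D weighted medians.
Total weight W = 384; half = 192.
x-coordinate, sorted with cumulative weight:
  x=0 (Calder, w=80) cum 80
  x=3 (Brookfield, w=80) cum 160
  x=4 (Granby, w=12) cum 172
  x=4 (Holt, w=10) cum 182
  x=5 (Denby, w=60) cum 242  ← median
  x=6 (Ashton, w=2) cum 244
  x=6 (Fenton, w=30) cum 274
  x=9 (Elwood, w=110) cum 384
⇒ x* = 5
y-coordinate, sorted with cumulative weight:
  y=1 (Ashton, w=2) cum 2
  y=2 (Brookfield, w=80) cum 82
  y=2 (Holt, w=10) cum 92
  y=3 (Elwood, w=110) cum 202  ← median
  y=4 (Denby, w=60) cum 262
  y=4 (Fenton, w=30) cum 292
  y=5 (Calder, w=80) cum 372
  y=5 (Granby, w=12) cum 384
⇒ y* = 3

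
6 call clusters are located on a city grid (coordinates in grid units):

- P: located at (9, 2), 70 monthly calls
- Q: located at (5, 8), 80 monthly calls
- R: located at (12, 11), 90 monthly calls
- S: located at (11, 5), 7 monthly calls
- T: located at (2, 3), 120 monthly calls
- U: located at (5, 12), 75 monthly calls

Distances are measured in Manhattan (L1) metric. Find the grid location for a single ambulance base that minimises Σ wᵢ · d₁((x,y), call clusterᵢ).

Manhattan distance separates: Σwᵢ(|x−xᵢ|+|y−yᵢ|) = Σwᵢ|x−xᵢ| + Σwᵢ|y−yᵢ|, so x and y are optimised independently as 1-D weighted medians.
Total weight W = 442; half = 221.
x-coordinate, sorted with cumulative weight:
  x=2 (T, w=120) cum 120
  x=5 (Q, w=80) cum 200
  x=5 (U, w=75) cum 275  ← median
  x=9 (P, w=70) cum 345
  x=11 (S, w=7) cum 352
  x=12 (R, w=90) cum 442
⇒ x* = 5
y-coordinate, sorted with cumulative weight:
  y=2 (P, w=70) cum 70
  y=3 (T, w=120) cum 190
  y=5 (S, w=7) cum 197
  y=8 (Q, w=80) cum 277  ← median
  y=11 (R, w=90) cum 367
  y=12 (U, w=75) cum 442
⇒ y* = 8

(5, 8)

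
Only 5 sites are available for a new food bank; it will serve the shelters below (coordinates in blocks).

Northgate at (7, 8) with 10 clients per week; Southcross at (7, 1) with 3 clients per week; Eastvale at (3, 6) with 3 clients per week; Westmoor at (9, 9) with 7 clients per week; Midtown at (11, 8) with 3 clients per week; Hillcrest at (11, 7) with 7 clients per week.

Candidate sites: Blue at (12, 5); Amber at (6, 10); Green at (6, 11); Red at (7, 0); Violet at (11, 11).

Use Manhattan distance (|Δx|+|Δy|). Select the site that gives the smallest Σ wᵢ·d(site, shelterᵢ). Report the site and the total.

Total weighted distance at each candidate:
  Blue (12, 5): total = 219
  Amber (6, 10): total = 186
  Green (6, 11): total = 219
  Red (7, 0): total = 303
  Violet (11, 11): total = 216
Minimum is at Amber with total 186 blocks.

Amber, total 186 blocks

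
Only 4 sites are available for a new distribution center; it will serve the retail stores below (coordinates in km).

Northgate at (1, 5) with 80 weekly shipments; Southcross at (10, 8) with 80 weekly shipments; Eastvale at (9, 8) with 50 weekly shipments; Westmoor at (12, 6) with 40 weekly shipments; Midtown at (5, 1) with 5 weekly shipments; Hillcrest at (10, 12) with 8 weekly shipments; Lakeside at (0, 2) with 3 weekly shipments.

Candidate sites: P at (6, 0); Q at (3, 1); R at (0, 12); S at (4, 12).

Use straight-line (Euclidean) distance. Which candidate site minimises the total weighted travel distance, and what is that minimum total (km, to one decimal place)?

Total weighted distance at each candidate:
  P (6, 0): total = 2175.1
  Q (3, 1): total = 2146.3
  R (0, 12): total = 2626.8
  S (4, 12): total = 2041.8
Minimum is at S with total 2041.8 km.

S, total 2041.8 km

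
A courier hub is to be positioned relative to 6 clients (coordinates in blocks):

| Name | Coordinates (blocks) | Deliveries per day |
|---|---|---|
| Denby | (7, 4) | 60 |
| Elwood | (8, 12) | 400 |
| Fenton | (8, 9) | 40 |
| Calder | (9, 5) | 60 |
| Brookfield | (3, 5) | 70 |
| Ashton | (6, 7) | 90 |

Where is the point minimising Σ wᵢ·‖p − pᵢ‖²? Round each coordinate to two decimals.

The minimiser of Σwᵢ‖p−pᵢ‖² is the weighted centroid p* = (Σwᵢpᵢ)/(Σwᵢ).
Σwᵢ = 720.
Σwᵢxᵢ = 60·7 + 400·8 + 40·8 + 60·9 + 70·3 + 90·6 = 5230.
Σwᵢyᵢ = 60·4 + 400·12 + 40·9 + 60·5 + 70·5 + 90·7 = 6680.
x* = 5230/720 = 7.26, y* = 6680/720 = 9.28.

(7.26, 9.28)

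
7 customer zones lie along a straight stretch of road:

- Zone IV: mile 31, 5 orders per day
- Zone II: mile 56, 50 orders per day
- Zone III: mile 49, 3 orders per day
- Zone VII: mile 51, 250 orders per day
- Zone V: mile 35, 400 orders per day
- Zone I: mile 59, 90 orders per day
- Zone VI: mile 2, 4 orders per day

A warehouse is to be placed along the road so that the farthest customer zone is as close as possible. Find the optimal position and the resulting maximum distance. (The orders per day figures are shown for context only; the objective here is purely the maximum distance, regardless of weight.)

location 30.5, max distance 28.5

The 1-center on a line is the midpoint of the two extreme points: leftmost at 2, rightmost at 59.
Optimal location = (2 + 59)/2 = 30.5; maximum distance = (59 − 2)/2 = 28.5.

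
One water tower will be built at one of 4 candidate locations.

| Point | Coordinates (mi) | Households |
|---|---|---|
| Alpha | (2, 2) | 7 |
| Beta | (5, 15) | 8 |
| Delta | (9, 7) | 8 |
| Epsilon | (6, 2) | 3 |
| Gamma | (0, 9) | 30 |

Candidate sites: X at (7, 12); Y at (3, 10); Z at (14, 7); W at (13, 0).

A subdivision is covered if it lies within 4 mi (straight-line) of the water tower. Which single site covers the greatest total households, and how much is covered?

Y, covering 30

Coverage radius r = 4 mi; a point is covered iff (Δx)²+(Δy)² ≤ 4² = 16.
  X (7, 12): covers {Beta} → 8
  Y (3, 10): covers {Gamma} → 30
  Z (14, 7): covers {none} → 0
  W (13, 0): covers {none} → 0
Maximum coverage at Y: 30 households.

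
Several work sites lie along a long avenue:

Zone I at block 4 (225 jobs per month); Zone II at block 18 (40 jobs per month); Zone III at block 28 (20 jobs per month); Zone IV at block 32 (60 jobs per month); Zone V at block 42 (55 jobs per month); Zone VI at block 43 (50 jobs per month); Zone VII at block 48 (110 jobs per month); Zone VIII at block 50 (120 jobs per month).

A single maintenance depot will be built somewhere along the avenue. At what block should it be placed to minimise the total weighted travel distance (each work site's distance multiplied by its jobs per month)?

For a sum of weighted absolute distances on a line, the optimum is the weighted median (not the mean). Total weight W = 680; half-weight = 340.
Sort by position and accumulate weight:
  block 4 (Zone I, w=225) → cum 225
  block 18 (Zone II, w=40) → cum 265
  block 28 (Zone III, w=20) → cum 285
  block 32 (Zone IV, w=60) → cum 345  ≥ 340 → median here
  block 42 (Zone V, w=55) → cum 400
  block 43 (Zone VI, w=50) → cum 450
  block 48 (Zone VII, w=110) → cum 560
  block 50 (Zone VIII, w=120) → cum 680
Optimal location: block 32.

x = 32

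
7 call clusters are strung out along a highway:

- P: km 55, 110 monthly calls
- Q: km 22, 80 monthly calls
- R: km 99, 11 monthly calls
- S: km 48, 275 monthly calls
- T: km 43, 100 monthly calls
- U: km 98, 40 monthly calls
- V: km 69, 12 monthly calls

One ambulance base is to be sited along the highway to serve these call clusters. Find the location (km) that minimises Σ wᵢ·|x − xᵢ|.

For a sum of weighted absolute distances on a line, the optimum is the weighted median (not the mean). Total weight W = 628; half-weight = 314.
Sort by position and accumulate weight:
  km 22 (Q, w=80) → cum 80
  km 43 (T, w=100) → cum 180
  km 48 (S, w=275) → cum 455  ≥ 314 → median here
  km 55 (P, w=110) → cum 565
  km 69 (V, w=12) → cum 577
  km 98 (U, w=40) → cum 617
  km 99 (R, w=11) → cum 628
Optimal location: km 48.

x = 48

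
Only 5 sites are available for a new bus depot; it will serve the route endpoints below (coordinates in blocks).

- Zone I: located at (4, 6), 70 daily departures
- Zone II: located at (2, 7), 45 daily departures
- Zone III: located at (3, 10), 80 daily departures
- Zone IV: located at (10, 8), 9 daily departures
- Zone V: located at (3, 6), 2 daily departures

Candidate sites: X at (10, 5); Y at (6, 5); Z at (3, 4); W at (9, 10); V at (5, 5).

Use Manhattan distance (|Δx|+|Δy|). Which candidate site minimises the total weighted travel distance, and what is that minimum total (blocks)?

Z, total 973 blocks

Total weighted distance at each candidate:
  X (10, 5): total = 1943
  Y (6, 5): total = 1191
  Z (3, 4): total = 973
  W (9, 10): total = 1607
  V (5, 5): total = 1003
Minimum is at Z with total 973 blocks.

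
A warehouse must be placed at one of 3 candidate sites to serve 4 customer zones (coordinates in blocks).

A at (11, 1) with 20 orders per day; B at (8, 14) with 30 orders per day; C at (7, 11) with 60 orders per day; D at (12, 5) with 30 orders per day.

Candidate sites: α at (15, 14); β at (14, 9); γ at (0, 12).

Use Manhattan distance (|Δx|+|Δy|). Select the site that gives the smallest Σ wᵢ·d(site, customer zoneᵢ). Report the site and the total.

β, total 1270 blocks

Total weighted distance at each candidate:
  α (15, 14): total = 1570
  β (14, 9): total = 1270
  γ (0, 12): total = 1790
Minimum is at β with total 1270 blocks.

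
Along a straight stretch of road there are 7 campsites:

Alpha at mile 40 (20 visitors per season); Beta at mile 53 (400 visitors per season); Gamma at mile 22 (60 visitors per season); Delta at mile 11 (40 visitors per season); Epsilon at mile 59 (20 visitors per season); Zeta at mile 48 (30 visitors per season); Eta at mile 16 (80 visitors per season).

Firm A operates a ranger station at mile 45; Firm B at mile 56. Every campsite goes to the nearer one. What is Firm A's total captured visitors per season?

230

The indifferent point is the midpoint (45+56)/2 = 50.5; campsites left of it (closer to Firm A at 45) go to Firm A, those right go to Firm B.
  Delta at 11 (w=40) → Firm A
  Eta at 16 (w=80) → Firm A
  Gamma at 22 (w=60) → Firm A
  Alpha at 40 (w=20) → Firm A
  Zeta at 48 (w=30) → Firm A
  Beta at 53 (w=400) → Firm B
  Epsilon at 59 (w=20) → Firm B
Firm A captures 230; Firm B captures 420.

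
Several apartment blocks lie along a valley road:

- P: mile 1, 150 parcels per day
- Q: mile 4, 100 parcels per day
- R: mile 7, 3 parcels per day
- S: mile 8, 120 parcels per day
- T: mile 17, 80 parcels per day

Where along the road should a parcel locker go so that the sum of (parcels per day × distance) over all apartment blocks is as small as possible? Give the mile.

x = 4

For a sum of weighted absolute distances on a line, the optimum is the weighted median (not the mean). Total weight W = 453; half-weight = 226.5.
Sort by position and accumulate weight:
  mile 1 (P, w=150) → cum 150
  mile 4 (Q, w=100) → cum 250  ≥ 226.5 → median here
  mile 7 (R, w=3) → cum 253
  mile 8 (S, w=120) → cum 373
  mile 17 (T, w=80) → cum 453
Optimal location: mile 4.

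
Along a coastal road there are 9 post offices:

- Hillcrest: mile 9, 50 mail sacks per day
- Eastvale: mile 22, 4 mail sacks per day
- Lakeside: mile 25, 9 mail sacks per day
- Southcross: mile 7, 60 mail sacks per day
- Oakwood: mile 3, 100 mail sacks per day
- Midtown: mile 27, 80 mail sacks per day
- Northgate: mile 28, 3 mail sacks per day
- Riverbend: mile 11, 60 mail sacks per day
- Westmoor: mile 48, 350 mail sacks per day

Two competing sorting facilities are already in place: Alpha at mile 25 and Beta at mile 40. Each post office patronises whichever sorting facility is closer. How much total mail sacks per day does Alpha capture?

The indifferent point is the midpoint (25+40)/2 = 32.5; post offices left of it (closer to Alpha at 25) go to Alpha, those right go to Beta.
  Oakwood at 3 (w=100) → Alpha
  Southcross at 7 (w=60) → Alpha
  Hillcrest at 9 (w=50) → Alpha
  Riverbend at 11 (w=60) → Alpha
  Eastvale at 22 (w=4) → Alpha
  Lakeside at 25 (w=9) → Alpha
  Midtown at 27 (w=80) → Alpha
  Northgate at 28 (w=3) → Alpha
  Westmoor at 48 (w=350) → Beta
Alpha captures 366; Beta captures 350.

366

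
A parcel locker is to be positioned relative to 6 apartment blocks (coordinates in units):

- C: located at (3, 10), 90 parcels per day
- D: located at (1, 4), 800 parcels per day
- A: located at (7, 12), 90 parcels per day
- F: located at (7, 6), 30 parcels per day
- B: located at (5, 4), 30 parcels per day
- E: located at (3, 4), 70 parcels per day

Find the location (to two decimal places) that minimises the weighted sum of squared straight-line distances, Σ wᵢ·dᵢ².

The minimiser of Σwᵢ‖p−pᵢ‖² is the weighted centroid p* = (Σwᵢpᵢ)/(Σwᵢ).
Σwᵢ = 1110.
Σwᵢxᵢ = 90·3 + 800·1 + 90·7 + 30·7 + 30·5 + 70·3 = 2270.
Σwᵢyᵢ = 90·10 + 800·4 + 90·12 + 30·6 + 30·4 + 70·4 = 5760.
x* = 2270/1110 = 2.05, y* = 5760/1110 = 5.19.

(2.05, 5.19)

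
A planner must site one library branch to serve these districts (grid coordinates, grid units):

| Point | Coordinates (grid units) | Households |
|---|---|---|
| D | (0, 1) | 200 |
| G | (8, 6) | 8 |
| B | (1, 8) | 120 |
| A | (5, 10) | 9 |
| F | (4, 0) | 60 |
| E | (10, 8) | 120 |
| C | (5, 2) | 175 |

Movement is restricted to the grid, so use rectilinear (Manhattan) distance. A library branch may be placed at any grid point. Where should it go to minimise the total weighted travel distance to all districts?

Manhattan distance separates: Σwᵢ(|x−xᵢ|+|y−yᵢ|) = Σwᵢ|x−xᵢ| + Σwᵢ|y−yᵢ|, so x and y are optimised independently as 1-D weighted medians.
Total weight W = 692; half = 346.
x-coordinate, sorted with cumulative weight:
  x=0 (D, w=200) cum 200
  x=1 (B, w=120) cum 320
  x=4 (F, w=60) cum 380  ← median
  x=5 (A, w=9) cum 389
  x=5 (C, w=175) cum 564
  x=8 (G, w=8) cum 572
  x=10 (E, w=120) cum 692
⇒ x* = 4
y-coordinate, sorted with cumulative weight:
  y=0 (F, w=60) cum 60
  y=1 (D, w=200) cum 260
  y=2 (C, w=175) cum 435  ← median
  y=6 (G, w=8) cum 443
  y=8 (B, w=120) cum 563
  y=8 (E, w=120) cum 683
  y=10 (A, w=9) cum 692
⇒ y* = 2

(4, 2)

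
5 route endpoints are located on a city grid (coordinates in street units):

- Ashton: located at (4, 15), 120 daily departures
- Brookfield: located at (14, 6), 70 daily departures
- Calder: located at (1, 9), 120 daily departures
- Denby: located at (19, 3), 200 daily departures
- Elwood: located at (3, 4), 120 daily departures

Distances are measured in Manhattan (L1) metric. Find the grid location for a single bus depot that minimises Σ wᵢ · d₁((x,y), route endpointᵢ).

Manhattan distance separates: Σwᵢ(|x−xᵢ|+|y−yᵢ|) = Σwᵢ|x−xᵢ| + Σwᵢ|y−yᵢ|, so x and y are optimised independently as 1-D weighted medians.
Total weight W = 630; half = 315.
x-coordinate, sorted with cumulative weight:
  x=1 (Calder, w=120) cum 120
  x=3 (Elwood, w=120) cum 240
  x=4 (Ashton, w=120) cum 360  ← median
  x=14 (Brookfield, w=70) cum 430
  x=19 (Denby, w=200) cum 630
⇒ x* = 4
y-coordinate, sorted with cumulative weight:
  y=3 (Denby, w=200) cum 200
  y=4 (Elwood, w=120) cum 320  ← median
  y=6 (Brookfield, w=70) cum 390
  y=9 (Calder, w=120) cum 510
  y=15 (Ashton, w=120) cum 630
⇒ y* = 4

(4, 4)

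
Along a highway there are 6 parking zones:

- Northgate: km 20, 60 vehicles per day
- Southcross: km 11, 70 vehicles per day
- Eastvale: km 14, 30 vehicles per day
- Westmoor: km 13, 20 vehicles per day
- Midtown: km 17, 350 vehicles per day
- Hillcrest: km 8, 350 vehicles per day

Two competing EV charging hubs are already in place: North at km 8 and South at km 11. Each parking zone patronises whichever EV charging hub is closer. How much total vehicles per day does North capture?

350

The indifferent point is the midpoint (8+11)/2 = 9.5; parking zones left of it (closer to North at 8) go to North, those right go to South.
  Hillcrest at 8 (w=350) → North
  Southcross at 11 (w=70) → South
  Westmoor at 13 (w=20) → South
  Eastvale at 14 (w=30) → South
  Midtown at 17 (w=350) → South
  Northgate at 20 (w=60) → South
North captures 350; South captures 530.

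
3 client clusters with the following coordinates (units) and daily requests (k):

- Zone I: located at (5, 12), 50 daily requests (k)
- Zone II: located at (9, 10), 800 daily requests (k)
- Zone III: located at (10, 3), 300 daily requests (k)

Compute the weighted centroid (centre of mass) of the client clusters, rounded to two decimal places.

(9.09, 8.26)

The minimiser of Σwᵢ‖p−pᵢ‖² is the weighted centroid p* = (Σwᵢpᵢ)/(Σwᵢ).
Σwᵢ = 1150.
Σwᵢxᵢ = 50·5 + 800·9 + 300·10 = 10450.
Σwᵢyᵢ = 50·12 + 800·10 + 300·3 = 9500.
x* = 10450/1150 = 9.09, y* = 9500/1150 = 8.26.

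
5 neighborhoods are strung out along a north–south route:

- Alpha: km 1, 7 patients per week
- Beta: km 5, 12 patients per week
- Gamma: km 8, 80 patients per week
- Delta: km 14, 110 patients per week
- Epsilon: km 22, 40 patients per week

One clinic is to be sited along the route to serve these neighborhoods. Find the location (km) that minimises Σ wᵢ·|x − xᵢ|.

For a sum of weighted absolute distances on a line, the optimum is the weighted median (not the mean). Total weight W = 249; half-weight = 124.5.
Sort by position and accumulate weight:
  km 1 (Alpha, w=7) → cum 7
  km 5 (Beta, w=12) → cum 19
  km 8 (Gamma, w=80) → cum 99
  km 14 (Delta, w=110) → cum 209  ≥ 124.5 → median here
  km 22 (Epsilon, w=40) → cum 249
Optimal location: km 14.

x = 14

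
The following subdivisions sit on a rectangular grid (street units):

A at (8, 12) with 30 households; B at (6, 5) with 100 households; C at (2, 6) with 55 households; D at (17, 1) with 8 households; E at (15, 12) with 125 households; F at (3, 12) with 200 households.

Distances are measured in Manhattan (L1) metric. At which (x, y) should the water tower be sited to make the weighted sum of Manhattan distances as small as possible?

(6, 12)

Manhattan distance separates: Σwᵢ(|x−xᵢ|+|y−yᵢ|) = Σwᵢ|x−xᵢ| + Σwᵢ|y−yᵢ|, so x and y are optimised independently as 1-D weighted medians.
Total weight W = 518; half = 259.
x-coordinate, sorted with cumulative weight:
  x=2 (C, w=55) cum 55
  x=3 (F, w=200) cum 255
  x=6 (B, w=100) cum 355  ← median
  x=8 (A, w=30) cum 385
  x=15 (E, w=125) cum 510
  x=17 (D, w=8) cum 518
⇒ x* = 6
y-coordinate, sorted with cumulative weight:
  y=1 (D, w=8) cum 8
  y=5 (B, w=100) cum 108
  y=6 (C, w=55) cum 163
  y=12 (A, w=30) cum 193
  y=12 (E, w=125) cum 318  ← median
  y=12 (F, w=200) cum 518
⇒ y* = 12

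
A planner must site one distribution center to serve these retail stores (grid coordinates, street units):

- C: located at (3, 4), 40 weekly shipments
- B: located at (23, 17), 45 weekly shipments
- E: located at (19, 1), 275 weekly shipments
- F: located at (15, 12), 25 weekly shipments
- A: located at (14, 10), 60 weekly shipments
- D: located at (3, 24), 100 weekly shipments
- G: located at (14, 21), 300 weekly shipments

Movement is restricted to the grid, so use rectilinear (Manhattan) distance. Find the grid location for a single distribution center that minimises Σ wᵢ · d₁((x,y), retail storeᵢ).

(14, 17)

Manhattan distance separates: Σwᵢ(|x−xᵢ|+|y−yᵢ|) = Σwᵢ|x−xᵢ| + Σwᵢ|y−yᵢ|, so x and y are optimised independently as 1-D weighted medians.
Total weight W = 845; half = 422.5.
x-coordinate, sorted with cumulative weight:
  x=3 (C, w=40) cum 40
  x=3 (D, w=100) cum 140
  x=14 (A, w=60) cum 200
  x=14 (G, w=300) cum 500  ← median
  x=15 (F, w=25) cum 525
  x=19 (E, w=275) cum 800
  x=23 (B, w=45) cum 845
⇒ x* = 14
y-coordinate, sorted with cumulative weight:
  y=1 (E, w=275) cum 275
  y=4 (C, w=40) cum 315
  y=10 (A, w=60) cum 375
  y=12 (F, w=25) cum 400
  y=17 (B, w=45) cum 445  ← median
  y=21 (G, w=300) cum 745
  y=24 (D, w=100) cum 845
⇒ y* = 17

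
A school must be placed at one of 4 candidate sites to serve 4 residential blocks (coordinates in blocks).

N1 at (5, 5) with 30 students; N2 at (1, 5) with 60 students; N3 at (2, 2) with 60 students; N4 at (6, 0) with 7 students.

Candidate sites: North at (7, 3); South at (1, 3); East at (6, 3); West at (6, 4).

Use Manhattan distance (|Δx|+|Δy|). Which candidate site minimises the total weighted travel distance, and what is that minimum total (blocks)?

Total weighted distance at each candidate:
  North (7, 3): total = 988
  South (1, 3): total = 476
  East (6, 3): total = 831
  West (6, 4): total = 808
Minimum is at South with total 476 blocks.

South, total 476 blocks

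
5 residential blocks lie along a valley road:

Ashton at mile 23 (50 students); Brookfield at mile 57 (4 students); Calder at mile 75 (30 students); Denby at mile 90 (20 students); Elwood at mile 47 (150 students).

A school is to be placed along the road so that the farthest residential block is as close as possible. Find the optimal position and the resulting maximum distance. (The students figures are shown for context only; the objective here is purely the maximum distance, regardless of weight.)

location 56.5, max distance 33.5

The 1-center on a line is the midpoint of the two extreme points: leftmost at 23, rightmost at 90.
Optimal location = (23 + 90)/2 = 56.5; maximum distance = (90 − 23)/2 = 33.5.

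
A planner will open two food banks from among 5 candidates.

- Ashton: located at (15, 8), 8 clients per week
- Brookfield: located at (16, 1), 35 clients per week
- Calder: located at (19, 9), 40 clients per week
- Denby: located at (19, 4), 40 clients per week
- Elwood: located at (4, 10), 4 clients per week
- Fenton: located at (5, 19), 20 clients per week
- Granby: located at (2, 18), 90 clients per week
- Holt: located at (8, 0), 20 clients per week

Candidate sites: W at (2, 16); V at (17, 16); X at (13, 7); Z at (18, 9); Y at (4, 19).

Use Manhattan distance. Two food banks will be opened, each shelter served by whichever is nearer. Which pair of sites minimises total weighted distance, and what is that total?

{Z, Y}, total 1368

Evaluate every pair (each demand assigned to the nearer of the two):
  {Z, Y}: total = 1368
  {W, Z}: total = 1374
  {X, Y}: total = 1585
  {W, X}: total = 1591
  {W, V}: total = 2332
  {V, Y}: total = 2346
  {V, Z}: total = 2932
  {V, X}: total = 3137
  {X, Z}: total = 3287
  {W, Y}: total = 3975
Best pair: {Z, Y} with total 1368.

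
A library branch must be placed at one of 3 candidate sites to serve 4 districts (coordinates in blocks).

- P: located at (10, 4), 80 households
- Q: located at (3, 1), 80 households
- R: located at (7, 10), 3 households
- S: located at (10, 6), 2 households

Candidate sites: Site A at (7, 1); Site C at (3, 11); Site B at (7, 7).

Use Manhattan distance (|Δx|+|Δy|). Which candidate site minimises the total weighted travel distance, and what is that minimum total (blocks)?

Total weighted distance at each candidate:
  Site A (7, 1): total = 843
  Site C (3, 11): total = 1959
  Site B (7, 7): total = 1297
Minimum is at Site A with total 843 blocks.

Site A, total 843 blocks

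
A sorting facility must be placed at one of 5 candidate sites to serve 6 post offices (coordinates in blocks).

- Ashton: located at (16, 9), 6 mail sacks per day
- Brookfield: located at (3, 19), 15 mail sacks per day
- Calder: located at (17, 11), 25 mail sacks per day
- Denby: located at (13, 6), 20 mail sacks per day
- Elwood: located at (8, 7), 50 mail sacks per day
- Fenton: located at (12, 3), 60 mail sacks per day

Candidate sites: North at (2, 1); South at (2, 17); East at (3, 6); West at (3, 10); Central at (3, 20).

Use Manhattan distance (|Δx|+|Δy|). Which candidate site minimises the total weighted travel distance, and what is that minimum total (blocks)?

East, total 1986 blocks

Total weighted distance at each candidate:
  North (2, 1): total = 2682
  South (2, 17): total = 3382
  East (3, 6): total = 1986
  West (3, 10): total = 2234
  Central (3, 20): total = 3674
Minimum is at East with total 1986 blocks.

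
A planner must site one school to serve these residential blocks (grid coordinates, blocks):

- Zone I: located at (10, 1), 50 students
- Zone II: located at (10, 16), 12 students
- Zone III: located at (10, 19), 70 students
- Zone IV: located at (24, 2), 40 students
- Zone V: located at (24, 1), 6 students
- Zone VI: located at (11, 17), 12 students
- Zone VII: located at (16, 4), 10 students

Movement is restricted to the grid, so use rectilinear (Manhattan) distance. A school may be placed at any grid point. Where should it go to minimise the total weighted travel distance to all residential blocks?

(10, 4)

Manhattan distance separates: Σwᵢ(|x−xᵢ|+|y−yᵢ|) = Σwᵢ|x−xᵢ| + Σwᵢ|y−yᵢ|, so x and y are optimised independently as 1-D weighted medians.
Total weight W = 200; half = 100.
x-coordinate, sorted with cumulative weight:
  x=10 (Zone I, w=50) cum 50
  x=10 (Zone II, w=12) cum 62
  x=10 (Zone III, w=70) cum 132  ← median
  x=11 (Zone VI, w=12) cum 144
  x=16 (Zone VII, w=10) cum 154
  x=24 (Zone IV, w=40) cum 194
  x=24 (Zone V, w=6) cum 200
⇒ x* = 10
y-coordinate, sorted with cumulative weight:
  y=1 (Zone I, w=50) cum 50
  y=1 (Zone V, w=6) cum 56
  y=2 (Zone IV, w=40) cum 96
  y=4 (Zone VII, w=10) cum 106  ← median
  y=16 (Zone II, w=12) cum 118
  y=17 (Zone VI, w=12) cum 130
  y=19 (Zone III, w=70) cum 200
⇒ y* = 4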